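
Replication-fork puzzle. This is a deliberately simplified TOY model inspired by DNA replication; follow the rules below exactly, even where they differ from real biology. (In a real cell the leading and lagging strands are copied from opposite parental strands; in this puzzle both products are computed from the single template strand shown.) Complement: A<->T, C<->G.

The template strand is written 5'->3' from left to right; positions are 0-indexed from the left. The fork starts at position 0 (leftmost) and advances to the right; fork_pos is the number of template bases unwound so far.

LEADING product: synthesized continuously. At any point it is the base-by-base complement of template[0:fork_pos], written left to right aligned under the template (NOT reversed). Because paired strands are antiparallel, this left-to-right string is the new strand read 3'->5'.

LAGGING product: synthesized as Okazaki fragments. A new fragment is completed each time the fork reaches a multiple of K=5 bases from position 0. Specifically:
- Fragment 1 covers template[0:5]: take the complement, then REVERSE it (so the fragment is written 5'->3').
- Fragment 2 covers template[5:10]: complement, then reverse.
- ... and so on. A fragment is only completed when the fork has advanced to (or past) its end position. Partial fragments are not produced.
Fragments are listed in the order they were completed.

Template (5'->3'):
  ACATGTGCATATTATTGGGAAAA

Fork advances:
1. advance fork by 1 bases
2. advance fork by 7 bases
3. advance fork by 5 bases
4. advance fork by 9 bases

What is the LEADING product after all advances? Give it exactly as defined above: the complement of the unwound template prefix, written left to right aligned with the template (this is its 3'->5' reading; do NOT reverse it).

Step 1: advance 1 -> fork_pos = 0 + 1 = 1.
Step 2: advance 7 -> fork_pos = 1 + 7 = 8.
Step 3: advance 5 -> fork_pos = 8 + 5 = 13.
Step 4: advance 9 -> fork_pos = 13 + 9 = 22.
Unwound prefix: template[0:22] = ACATGTGCATATTATTGGGAAA
Complement it base by base (A<->T, C<->G), keeping left-to-right order:
  [0:5] ACATG -> TGTAC
  [5:10] TGCAT -> ACGTA
  [10:15] ATTAT -> TAATA
  [15:20] TGGGA -> ACCCT
  [20:22] AA -> TT
Concatenate: TGTACACGTATAATAACCCTTT (length 22; written aligned with the template, i.e. 3'->5').

Answer: TGTACACGTATAATAACCCTTT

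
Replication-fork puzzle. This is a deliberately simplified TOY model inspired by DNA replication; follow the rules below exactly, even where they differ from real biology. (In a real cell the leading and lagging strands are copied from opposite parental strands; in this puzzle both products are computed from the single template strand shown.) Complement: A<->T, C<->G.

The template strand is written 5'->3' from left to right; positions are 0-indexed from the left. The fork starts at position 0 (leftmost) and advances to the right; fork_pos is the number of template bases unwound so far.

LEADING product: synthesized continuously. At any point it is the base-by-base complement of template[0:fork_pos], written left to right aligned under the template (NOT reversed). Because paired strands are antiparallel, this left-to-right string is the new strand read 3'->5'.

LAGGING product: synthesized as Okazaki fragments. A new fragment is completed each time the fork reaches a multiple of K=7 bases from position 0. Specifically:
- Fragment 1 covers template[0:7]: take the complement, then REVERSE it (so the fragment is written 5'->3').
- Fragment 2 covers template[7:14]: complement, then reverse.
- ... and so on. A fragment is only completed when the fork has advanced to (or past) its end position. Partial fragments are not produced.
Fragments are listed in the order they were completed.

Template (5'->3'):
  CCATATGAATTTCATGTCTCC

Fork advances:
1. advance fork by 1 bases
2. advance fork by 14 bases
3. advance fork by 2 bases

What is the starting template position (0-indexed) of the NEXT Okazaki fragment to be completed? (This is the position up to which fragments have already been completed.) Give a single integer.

Answer: 14

Derivation:
Step 1: advance 1 -> fork_pos = 0 + 1 = 1. Next multiple of 7 is 7 (not reached); still 0 fragment(s).
Step 2: advance 14 -> fork_pos = 1 + 14 = 15. Reached multiple(s) of 7: 7, 14 -> fragments 1-2 completed (2 total).
Step 3: advance 2 -> fork_pos = 15 + 2 = 17. Next multiple of 7 is 21 (not reached); still 2 fragment(s).
2 fragment(s) completed, covering template[0:14] (2 x 7 = 14). The next fragment, fragment 3, covers template[14:21], so it starts at position 14.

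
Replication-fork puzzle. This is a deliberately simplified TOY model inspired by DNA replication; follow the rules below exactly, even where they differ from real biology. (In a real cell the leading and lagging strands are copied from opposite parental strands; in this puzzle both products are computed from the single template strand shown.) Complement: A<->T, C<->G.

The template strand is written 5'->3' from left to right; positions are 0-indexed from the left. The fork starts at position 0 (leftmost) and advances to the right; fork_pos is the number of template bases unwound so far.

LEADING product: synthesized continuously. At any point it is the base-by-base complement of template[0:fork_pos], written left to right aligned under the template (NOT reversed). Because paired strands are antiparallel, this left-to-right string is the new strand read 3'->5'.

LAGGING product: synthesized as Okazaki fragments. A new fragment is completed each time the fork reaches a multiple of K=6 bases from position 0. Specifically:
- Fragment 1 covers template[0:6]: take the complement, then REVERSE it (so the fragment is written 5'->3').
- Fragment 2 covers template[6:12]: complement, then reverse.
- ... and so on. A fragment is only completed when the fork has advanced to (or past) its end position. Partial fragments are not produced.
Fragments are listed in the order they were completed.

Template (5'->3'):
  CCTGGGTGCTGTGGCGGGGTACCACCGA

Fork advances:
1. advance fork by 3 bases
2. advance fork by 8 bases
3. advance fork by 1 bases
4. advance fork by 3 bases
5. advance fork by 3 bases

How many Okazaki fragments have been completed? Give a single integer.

Answer: 3

Derivation:
Step 1: advance 3 -> fork_pos = 0 + 3 = 3. Next multiple of 6 is 6 (not reached); still 0 fragment(s).
Step 2: advance 8 -> fork_pos = 3 + 8 = 11. Reached multiple(s) of 6: 6 -> fragment 1 completed (1 total).
Step 3: advance 1 -> fork_pos = 11 + 1 = 12. Reached multiple(s) of 6: 12 -> fragment 2 completed (2 total).
Step 4: advance 3 -> fork_pos = 12 + 3 = 15. Next multiple of 6 is 18 (not reached); still 2 fragment(s).
Step 5: advance 3 -> fork_pos = 15 + 3 = 18. Reached multiple(s) of 6: 18 -> fragment 3 completed (3 total).
Check: final fork_pos = 18; the multiples of 6 that are <= 18 are 6..18 -> 18 // 6 = 3 completed fragment(s).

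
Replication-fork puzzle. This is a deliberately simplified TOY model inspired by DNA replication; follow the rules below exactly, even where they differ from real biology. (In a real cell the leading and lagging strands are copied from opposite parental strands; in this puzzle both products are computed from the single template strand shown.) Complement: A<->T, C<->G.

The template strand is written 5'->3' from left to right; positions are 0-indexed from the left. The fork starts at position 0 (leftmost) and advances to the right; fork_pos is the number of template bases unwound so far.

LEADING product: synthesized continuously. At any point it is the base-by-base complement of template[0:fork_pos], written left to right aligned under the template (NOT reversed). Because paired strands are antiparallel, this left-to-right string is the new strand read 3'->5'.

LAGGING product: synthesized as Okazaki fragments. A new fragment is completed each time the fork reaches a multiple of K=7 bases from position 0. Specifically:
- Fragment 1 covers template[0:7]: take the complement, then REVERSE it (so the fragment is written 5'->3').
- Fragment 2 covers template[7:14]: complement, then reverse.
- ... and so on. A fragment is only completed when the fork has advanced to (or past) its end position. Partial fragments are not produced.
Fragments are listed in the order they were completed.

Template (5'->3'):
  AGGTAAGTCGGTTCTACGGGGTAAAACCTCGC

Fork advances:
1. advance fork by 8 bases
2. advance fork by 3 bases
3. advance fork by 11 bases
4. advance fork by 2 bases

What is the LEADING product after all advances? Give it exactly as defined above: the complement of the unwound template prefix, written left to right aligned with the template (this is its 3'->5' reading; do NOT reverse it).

Step 1: advance 8 -> fork_pos = 0 + 8 = 8.
Step 2: advance 3 -> fork_pos = 8 + 3 = 11.
Step 3: advance 11 -> fork_pos = 11 + 11 = 22.
Step 4: advance 2 -> fork_pos = 22 + 2 = 24.
Unwound prefix: template[0:24] = AGGTAAGTCGGTTCTACGGGGTAA
Complement it base by base (A<->T, C<->G), keeping left-to-right order:
  [0:5] AGGTA -> TCCAT
  [5:10] AGTCG -> TCAGC
  [10:15] GTTCT -> CAAGA
  [15:20] ACGGG -> TGCCC
  [20:24] GTAA -> CATT
Concatenate: TCCATTCAGCCAAGATGCCCCATT (length 24; written aligned with the template, i.e. 3'->5').

Answer: TCCATTCAGCCAAGATGCCCCATT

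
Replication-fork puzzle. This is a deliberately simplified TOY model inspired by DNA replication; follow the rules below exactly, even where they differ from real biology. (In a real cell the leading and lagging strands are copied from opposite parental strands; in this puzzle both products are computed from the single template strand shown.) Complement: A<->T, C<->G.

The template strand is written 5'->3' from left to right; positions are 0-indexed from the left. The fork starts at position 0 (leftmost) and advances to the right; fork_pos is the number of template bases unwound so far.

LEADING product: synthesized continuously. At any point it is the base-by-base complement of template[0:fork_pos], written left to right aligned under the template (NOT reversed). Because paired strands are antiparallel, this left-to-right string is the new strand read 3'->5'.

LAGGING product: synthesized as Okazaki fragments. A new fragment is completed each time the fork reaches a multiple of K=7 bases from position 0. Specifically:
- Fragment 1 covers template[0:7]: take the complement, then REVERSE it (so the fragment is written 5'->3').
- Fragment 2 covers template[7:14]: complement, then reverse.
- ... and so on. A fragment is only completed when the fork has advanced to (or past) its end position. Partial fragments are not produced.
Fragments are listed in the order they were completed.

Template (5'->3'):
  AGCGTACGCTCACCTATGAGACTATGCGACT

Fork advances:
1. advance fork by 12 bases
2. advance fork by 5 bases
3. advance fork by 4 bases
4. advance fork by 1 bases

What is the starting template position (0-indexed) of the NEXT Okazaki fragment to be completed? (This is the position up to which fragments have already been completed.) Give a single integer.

Step 1: advance 12 -> fork_pos = 0 + 12 = 12. Reached multiple(s) of 7: 7 -> fragment 1 completed (1 total).
Step 2: advance 5 -> fork_pos = 12 + 5 = 17. Reached multiple(s) of 7: 14 -> fragment 2 completed (2 total).
Step 3: advance 4 -> fork_pos = 17 + 4 = 21. Reached multiple(s) of 7: 21 -> fragment 3 completed (3 total).
Step 4: advance 1 -> fork_pos = 21 + 1 = 22. Next multiple of 7 is 28 (not reached); still 3 fragment(s).
3 fragment(s) completed, covering template[0:21] (3 x 7 = 21). The next fragment, fragment 4, covers template[21:28], so it starts at position 21.

Answer: 21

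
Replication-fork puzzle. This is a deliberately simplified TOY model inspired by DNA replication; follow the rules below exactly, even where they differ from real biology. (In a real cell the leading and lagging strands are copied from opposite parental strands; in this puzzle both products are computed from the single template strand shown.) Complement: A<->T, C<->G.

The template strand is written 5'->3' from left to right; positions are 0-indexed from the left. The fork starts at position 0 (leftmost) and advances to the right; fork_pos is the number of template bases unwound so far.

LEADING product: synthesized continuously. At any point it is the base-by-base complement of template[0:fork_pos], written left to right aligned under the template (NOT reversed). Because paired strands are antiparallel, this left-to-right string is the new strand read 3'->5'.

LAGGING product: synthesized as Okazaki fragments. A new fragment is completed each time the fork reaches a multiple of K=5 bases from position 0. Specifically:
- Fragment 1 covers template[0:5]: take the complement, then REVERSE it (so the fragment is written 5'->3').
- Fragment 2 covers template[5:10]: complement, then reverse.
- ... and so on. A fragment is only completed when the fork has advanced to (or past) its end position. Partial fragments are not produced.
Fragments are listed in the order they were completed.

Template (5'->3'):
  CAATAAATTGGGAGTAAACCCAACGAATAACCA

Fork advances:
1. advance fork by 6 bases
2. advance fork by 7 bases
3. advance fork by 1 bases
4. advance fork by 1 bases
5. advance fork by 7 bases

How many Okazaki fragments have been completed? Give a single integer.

Answer: 4

Derivation:
Step 1: advance 6 -> fork_pos = 0 + 6 = 6. Reached multiple(s) of 5: 5 -> fragment 1 completed (1 total).
Step 2: advance 7 -> fork_pos = 6 + 7 = 13. Reached multiple(s) of 5: 10 -> fragment 2 completed (2 total).
Step 3: advance 1 -> fork_pos = 13 + 1 = 14. Next multiple of 5 is 15 (not reached); still 2 fragment(s).
Step 4: advance 1 -> fork_pos = 14 + 1 = 15. Reached multiple(s) of 5: 15 -> fragment 3 completed (3 total).
Step 5: advance 7 -> fork_pos = 15 + 7 = 22. Reached multiple(s) of 5: 20 -> fragment 4 completed (4 total).
Check: final fork_pos = 22; the multiples of 5 that are <= 22 are 5..20 -> 22 // 5 = 4 completed fragment(s).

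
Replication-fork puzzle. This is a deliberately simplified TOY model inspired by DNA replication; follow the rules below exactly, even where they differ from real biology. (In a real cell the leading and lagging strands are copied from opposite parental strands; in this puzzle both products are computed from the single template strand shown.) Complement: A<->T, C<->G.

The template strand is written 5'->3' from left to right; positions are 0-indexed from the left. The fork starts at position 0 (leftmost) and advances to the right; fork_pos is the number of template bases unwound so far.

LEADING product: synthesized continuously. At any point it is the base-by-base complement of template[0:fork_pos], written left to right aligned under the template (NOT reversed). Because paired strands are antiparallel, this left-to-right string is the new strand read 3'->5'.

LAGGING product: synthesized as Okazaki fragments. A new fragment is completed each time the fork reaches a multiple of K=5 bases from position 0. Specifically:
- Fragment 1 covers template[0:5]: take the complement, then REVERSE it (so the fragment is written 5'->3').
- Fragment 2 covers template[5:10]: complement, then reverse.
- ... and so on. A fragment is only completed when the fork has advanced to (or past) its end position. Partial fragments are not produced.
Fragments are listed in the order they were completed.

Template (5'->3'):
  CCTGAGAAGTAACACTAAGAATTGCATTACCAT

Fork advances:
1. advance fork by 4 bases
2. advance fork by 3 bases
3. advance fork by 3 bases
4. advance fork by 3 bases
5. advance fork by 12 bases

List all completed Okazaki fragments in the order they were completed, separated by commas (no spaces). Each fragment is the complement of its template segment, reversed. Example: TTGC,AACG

Answer: TCAGG,ACTTC,GTGTT,TCTTA,GCAAT

Derivation:
Step 1: advance 4 -> fork_pos = 0 + 4 = 4. Next multiple of 5 is 5 (not reached); still 0 fragment(s).
Step 2: advance 3 -> fork_pos = 4 + 3 = 7. Reached multiple(s) of 5: 5 -> fragment 1 completed (1 total).
Step 3: advance 3 -> fork_pos = 7 + 3 = 10. Reached multiple(s) of 5: 10 -> fragment 2 completed (2 total).
Step 4: advance 3 -> fork_pos = 10 + 3 = 13. Next multiple of 5 is 15 (not reached); still 2 fragment(s).
Step 5: advance 12 -> fork_pos = 13 + 12 = 25. Reached multiple(s) of 5: 15, 20, 25 -> fragments 3-5 completed (5 total).
Final fork_pos = 25, so 5 fragment(s) are complete. Build each: template segment -> complement -> reverse.
Fragment 1: template[0:5] = CCTGA -> complement GGACT -> reversed TCAGG
Fragment 2: template[5:10] = GAAGT -> complement CTTCA -> reversed ACTTC
Fragment 3: template[10:15] = AACAC -> complement TTGTG -> reversed GTGTT
Fragment 4: template[15:20] = TAAGA -> complement ATTCT -> reversed TCTTA
Fragment 5: template[20:25] = ATTGC -> complement TAACG -> reversed GCAAT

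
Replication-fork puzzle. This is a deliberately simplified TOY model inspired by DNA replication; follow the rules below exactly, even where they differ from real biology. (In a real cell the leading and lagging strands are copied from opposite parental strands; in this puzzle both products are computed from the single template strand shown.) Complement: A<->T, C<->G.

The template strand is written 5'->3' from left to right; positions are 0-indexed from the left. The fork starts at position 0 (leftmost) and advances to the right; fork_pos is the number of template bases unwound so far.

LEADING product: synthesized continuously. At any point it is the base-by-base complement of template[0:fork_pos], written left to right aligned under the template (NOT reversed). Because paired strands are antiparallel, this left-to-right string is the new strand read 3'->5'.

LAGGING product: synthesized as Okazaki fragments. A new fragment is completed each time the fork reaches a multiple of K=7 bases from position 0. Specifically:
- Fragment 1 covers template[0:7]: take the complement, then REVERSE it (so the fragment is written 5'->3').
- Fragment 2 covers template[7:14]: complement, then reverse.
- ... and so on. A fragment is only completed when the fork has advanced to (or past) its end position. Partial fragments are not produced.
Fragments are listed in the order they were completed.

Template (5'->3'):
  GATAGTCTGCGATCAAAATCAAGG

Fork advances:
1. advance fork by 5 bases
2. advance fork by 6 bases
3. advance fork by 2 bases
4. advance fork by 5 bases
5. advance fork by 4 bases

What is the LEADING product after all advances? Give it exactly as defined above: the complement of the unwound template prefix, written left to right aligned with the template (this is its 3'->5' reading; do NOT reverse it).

Answer: CTATCAGACGCTAGTTTTAGTT

Derivation:
Step 1: advance 5 -> fork_pos = 0 + 5 = 5.
Step 2: advance 6 -> fork_pos = 5 + 6 = 11.
Step 3: advance 2 -> fork_pos = 11 + 2 = 13.
Step 4: advance 5 -> fork_pos = 13 + 5 = 18.
Step 5: advance 4 -> fork_pos = 18 + 4 = 22.
Unwound prefix: template[0:22] = GATAGTCTGCGATCAAAATCAA
Complement it base by base (A<->T, C<->G), keeping left-to-right order:
  [0:5] GATAG -> CTATC
  [5:10] TCTGC -> AGACG
  [10:15] GATCA -> CTAGT
  [15:20] AAATC -> TTTAG
  [20:22] AA -> TT
Concatenate: CTATCAGACGCTAGTTTTAGTT (length 22; written aligned with the template, i.e. 3'->5').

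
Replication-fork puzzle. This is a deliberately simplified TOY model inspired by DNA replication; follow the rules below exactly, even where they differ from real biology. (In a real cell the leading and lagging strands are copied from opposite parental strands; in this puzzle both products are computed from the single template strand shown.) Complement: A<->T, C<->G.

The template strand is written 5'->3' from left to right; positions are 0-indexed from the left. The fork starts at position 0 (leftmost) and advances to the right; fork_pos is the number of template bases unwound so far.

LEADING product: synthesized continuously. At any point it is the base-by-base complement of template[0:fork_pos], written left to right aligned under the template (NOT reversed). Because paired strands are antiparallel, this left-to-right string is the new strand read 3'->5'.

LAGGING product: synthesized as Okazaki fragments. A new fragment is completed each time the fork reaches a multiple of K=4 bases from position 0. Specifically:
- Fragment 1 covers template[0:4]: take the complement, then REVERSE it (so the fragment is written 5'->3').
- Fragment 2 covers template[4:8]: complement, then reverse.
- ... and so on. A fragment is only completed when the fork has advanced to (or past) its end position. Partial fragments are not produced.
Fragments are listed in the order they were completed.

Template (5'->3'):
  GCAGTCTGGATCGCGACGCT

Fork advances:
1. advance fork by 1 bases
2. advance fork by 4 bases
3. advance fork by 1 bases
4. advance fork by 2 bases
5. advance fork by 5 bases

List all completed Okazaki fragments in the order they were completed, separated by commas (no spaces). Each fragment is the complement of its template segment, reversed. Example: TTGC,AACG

Answer: CTGC,CAGA,GATC

Derivation:
Step 1: advance 1 -> fork_pos = 0 + 1 = 1. Next multiple of 4 is 4 (not reached); still 0 fragment(s).
Step 2: advance 4 -> fork_pos = 1 + 4 = 5. Reached multiple(s) of 4: 4 -> fragment 1 completed (1 total).
Step 3: advance 1 -> fork_pos = 5 + 1 = 6. Next multiple of 4 is 8 (not reached); still 1 fragment(s).
Step 4: advance 2 -> fork_pos = 6 + 2 = 8. Reached multiple(s) of 4: 8 -> fragment 2 completed (2 total).
Step 5: advance 5 -> fork_pos = 8 + 5 = 13. Reached multiple(s) of 4: 12 -> fragment 3 completed (3 total).
Final fork_pos = 13, so 3 fragment(s) are complete. Build each: template segment -> complement -> reverse.
Fragment 1: template[0:4] = GCAG -> complement CGTC -> reversed CTGC
Fragment 2: template[4:8] = TCTG -> complement AGAC -> reversed CAGA
Fragment 3: template[8:12] = GATC -> complement CTAG -> reversed GATC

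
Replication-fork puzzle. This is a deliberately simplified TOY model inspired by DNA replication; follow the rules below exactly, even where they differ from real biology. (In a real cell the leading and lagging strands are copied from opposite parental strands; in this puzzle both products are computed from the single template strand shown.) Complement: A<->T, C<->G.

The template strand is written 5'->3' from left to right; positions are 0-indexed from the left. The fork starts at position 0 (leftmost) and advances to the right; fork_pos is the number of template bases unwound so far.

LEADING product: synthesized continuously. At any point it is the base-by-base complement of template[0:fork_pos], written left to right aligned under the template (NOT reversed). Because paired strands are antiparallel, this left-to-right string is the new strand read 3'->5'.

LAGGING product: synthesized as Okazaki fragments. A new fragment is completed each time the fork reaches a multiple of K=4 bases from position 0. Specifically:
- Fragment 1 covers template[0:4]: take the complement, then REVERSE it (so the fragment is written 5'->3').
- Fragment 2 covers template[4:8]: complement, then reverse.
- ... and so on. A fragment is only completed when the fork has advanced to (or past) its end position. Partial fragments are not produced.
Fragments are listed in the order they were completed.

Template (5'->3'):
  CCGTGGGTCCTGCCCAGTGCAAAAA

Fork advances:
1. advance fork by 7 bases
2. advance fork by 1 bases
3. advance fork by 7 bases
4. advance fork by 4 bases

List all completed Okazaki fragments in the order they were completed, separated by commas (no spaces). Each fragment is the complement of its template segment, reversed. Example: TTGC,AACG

Answer: ACGG,ACCC,CAGG,TGGG

Derivation:
Step 1: advance 7 -> fork_pos = 0 + 7 = 7. Reached multiple(s) of 4: 4 -> fragment 1 completed (1 total).
Step 2: advance 1 -> fork_pos = 7 + 1 = 8. Reached multiple(s) of 4: 8 -> fragment 2 completed (2 total).
Step 3: advance 7 -> fork_pos = 8 + 7 = 15. Reached multiple(s) of 4: 12 -> fragment 3 completed (3 total).
Step 4: advance 4 -> fork_pos = 15 + 4 = 19. Reached multiple(s) of 4: 16 -> fragment 4 completed (4 total).
Final fork_pos = 19, so 4 fragment(s) are complete. Build each: template segment -> complement -> reverse.
Fragment 1: template[0:4] = CCGT -> complement GGCA -> reversed ACGG
Fragment 2: template[4:8] = GGGT -> complement CCCA -> reversed ACCC
Fragment 3: template[8:12] = CCTG -> complement GGAC -> reversed CAGG
Fragment 4: template[12:16] = CCCA -> complement GGGT -> reversed TGGG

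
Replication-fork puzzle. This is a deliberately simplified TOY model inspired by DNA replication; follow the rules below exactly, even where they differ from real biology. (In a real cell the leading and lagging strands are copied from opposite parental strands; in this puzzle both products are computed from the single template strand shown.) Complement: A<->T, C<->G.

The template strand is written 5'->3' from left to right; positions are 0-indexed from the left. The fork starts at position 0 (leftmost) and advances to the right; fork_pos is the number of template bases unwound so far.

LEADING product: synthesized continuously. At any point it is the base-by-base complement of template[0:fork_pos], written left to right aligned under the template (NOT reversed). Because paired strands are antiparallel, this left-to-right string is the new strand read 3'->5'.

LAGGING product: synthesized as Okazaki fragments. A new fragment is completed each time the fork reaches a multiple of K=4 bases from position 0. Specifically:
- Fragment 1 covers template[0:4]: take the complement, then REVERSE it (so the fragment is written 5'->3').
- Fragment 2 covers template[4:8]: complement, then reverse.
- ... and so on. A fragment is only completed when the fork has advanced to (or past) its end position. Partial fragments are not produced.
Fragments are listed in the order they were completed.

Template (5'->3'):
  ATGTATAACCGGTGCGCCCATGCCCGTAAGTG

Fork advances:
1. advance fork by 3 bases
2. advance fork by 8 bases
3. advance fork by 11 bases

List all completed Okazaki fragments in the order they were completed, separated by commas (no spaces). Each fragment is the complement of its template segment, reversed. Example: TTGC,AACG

Step 1: advance 3 -> fork_pos = 0 + 3 = 3. Next multiple of 4 is 4 (not reached); still 0 fragment(s).
Step 2: advance 8 -> fork_pos = 3 + 8 = 11. Reached multiple(s) of 4: 4, 8 -> fragments 1-2 completed (2 total).
Step 3: advance 11 -> fork_pos = 11 + 11 = 22. Reached multiple(s) of 4: 12, 16, 20 -> fragments 3-5 completed (5 total).
Final fork_pos = 22, so 5 fragment(s) are complete. Build each: template segment -> complement -> reverse.
Fragment 1: template[0:4] = ATGT -> complement TACA -> reversed ACAT
Fragment 2: template[4:8] = ATAA -> complement TATT -> reversed TTAT
Fragment 3: template[8:12] = CCGG -> complement GGCC -> reversed CCGG
Fragment 4: template[12:16] = TGCG -> complement ACGC -> reversed CGCA
Fragment 5: template[16:20] = CCCA -> complement GGGT -> reversed TGGG

Answer: ACAT,TTAT,CCGG,CGCA,TGGG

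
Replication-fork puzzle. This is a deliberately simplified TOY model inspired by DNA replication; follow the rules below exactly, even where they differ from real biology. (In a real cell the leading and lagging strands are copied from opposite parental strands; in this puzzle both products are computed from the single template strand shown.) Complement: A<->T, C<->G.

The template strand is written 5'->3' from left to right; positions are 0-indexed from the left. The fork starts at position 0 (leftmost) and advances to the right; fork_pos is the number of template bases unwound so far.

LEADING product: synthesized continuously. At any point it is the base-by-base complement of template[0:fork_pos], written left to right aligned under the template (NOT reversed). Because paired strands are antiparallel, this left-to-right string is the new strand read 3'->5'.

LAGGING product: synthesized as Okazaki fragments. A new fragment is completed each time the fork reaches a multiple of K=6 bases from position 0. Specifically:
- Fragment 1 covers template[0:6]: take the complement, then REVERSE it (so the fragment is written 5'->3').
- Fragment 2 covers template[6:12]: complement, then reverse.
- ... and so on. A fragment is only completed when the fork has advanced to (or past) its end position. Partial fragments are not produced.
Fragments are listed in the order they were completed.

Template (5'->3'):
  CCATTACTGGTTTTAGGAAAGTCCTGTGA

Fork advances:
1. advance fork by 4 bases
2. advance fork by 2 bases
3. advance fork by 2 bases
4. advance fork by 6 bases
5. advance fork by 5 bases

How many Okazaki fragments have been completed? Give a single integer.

Answer: 3

Derivation:
Step 1: advance 4 -> fork_pos = 0 + 4 = 4. Next multiple of 6 is 6 (not reached); still 0 fragment(s).
Step 2: advance 2 -> fork_pos = 4 + 2 = 6. Reached multiple(s) of 6: 6 -> fragment 1 completed (1 total).
Step 3: advance 2 -> fork_pos = 6 + 2 = 8. Next multiple of 6 is 12 (not reached); still 1 fragment(s).
Step 4: advance 6 -> fork_pos = 8 + 6 = 14. Reached multiple(s) of 6: 12 -> fragment 2 completed (2 total).
Step 5: advance 5 -> fork_pos = 14 + 5 = 19. Reached multiple(s) of 6: 18 -> fragment 3 completed (3 total).
Check: final fork_pos = 19; the multiples of 6 that are <= 19 are 6..18 -> 19 // 6 = 3 completed fragment(s).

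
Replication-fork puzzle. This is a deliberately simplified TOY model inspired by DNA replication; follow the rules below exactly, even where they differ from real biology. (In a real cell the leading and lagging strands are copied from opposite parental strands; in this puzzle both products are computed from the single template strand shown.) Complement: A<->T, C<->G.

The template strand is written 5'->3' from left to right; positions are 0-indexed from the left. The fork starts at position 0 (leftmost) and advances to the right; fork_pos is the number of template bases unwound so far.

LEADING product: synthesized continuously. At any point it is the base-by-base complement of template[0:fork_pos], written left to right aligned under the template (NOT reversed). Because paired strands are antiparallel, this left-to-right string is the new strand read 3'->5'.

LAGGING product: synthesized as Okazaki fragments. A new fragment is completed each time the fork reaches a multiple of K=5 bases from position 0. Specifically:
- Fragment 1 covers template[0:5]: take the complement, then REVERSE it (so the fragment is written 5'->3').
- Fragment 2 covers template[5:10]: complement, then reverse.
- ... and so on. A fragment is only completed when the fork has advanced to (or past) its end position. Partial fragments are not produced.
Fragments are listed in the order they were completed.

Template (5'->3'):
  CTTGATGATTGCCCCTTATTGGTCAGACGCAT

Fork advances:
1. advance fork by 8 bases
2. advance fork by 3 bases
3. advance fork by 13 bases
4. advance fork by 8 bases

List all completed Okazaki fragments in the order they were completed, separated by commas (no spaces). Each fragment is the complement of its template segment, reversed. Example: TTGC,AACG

Answer: TCAAG,AATCA,GGGGC,AATAA,TGACC,GCGTC

Derivation:
Step 1: advance 8 -> fork_pos = 0 + 8 = 8. Reached multiple(s) of 5: 5 -> fragment 1 completed (1 total).
Step 2: advance 3 -> fork_pos = 8 + 3 = 11. Reached multiple(s) of 5: 10 -> fragment 2 completed (2 total).
Step 3: advance 13 -> fork_pos = 11 + 13 = 24. Reached multiple(s) of 5: 15, 20 -> fragments 3-4 completed (4 total).
Step 4: advance 8 -> fork_pos = 24 + 8 = 32. Reached multiple(s) of 5: 25, 30 -> fragments 5-6 completed (6 total).
Final fork_pos = 32, so 6 fragment(s) are complete. Build each: template segment -> complement -> reverse.
Fragment 1: template[0:5] = CTTGA -> complement GAACT -> reversed TCAAG
Fragment 2: template[5:10] = TGATT -> complement ACTAA -> reversed AATCA
Fragment 3: template[10:15] = GCCCC -> complement CGGGG -> reversed GGGGC
Fragment 4: template[15:20] = TTATT -> complement AATAA -> reversed AATAA
Fragment 5: template[20:25] = GGTCA -> complement CCAGT -> reversed TGACC
Fragment 6: template[25:30] = GACGC -> complement CTGCG -> reversed GCGTC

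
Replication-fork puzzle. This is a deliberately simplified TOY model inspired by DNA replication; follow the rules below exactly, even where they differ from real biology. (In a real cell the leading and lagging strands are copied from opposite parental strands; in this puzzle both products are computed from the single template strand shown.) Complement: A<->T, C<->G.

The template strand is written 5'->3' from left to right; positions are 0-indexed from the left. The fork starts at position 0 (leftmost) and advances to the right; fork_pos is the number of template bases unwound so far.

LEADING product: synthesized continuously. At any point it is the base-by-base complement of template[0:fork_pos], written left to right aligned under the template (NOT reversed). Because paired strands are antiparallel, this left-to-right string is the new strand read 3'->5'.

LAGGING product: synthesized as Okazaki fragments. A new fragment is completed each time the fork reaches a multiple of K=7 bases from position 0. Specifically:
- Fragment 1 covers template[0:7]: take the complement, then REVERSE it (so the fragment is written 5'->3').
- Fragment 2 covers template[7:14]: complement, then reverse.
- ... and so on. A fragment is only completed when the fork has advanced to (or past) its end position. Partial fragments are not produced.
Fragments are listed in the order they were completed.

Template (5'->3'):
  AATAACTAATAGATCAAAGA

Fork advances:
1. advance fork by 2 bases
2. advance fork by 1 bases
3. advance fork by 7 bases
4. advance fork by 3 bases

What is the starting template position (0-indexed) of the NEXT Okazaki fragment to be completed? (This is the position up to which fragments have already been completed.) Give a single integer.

Answer: 7

Derivation:
Step 1: advance 2 -> fork_pos = 0 + 2 = 2. Next multiple of 7 is 7 (not reached); still 0 fragment(s).
Step 2: advance 1 -> fork_pos = 2 + 1 = 3. Next multiple of 7 is 7 (not reached); still 0 fragment(s).
Step 3: advance 7 -> fork_pos = 3 + 7 = 10. Reached multiple(s) of 7: 7 -> fragment 1 completed (1 total).
Step 4: advance 3 -> fork_pos = 10 + 3 = 13. Next multiple of 7 is 14 (not reached); still 1 fragment(s).
1 fragment(s) completed, covering template[0:7] (1 x 7 = 7). The next fragment, fragment 2, covers template[7:14], so it starts at position 7.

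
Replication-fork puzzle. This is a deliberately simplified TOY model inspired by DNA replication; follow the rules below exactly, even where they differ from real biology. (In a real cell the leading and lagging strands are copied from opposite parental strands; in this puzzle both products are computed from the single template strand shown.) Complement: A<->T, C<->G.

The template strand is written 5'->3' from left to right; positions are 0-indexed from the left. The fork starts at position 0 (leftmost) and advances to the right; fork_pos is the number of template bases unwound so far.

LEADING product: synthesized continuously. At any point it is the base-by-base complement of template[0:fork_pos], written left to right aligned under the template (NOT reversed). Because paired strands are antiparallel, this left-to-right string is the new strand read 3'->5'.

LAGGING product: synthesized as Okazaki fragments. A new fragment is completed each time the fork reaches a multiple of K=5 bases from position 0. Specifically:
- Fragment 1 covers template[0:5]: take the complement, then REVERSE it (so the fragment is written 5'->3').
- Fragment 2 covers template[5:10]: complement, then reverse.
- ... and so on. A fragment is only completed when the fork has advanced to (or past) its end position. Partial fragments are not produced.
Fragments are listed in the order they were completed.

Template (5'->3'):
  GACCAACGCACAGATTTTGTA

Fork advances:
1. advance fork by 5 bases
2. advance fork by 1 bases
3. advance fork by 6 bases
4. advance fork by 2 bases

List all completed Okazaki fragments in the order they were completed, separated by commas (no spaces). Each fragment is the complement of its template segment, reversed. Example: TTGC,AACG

Step 1: advance 5 -> fork_pos = 0 + 5 = 5. Reached multiple(s) of 5: 5 -> fragment 1 completed (1 total).
Step 2: advance 1 -> fork_pos = 5 + 1 = 6. Next multiple of 5 is 10 (not reached); still 1 fragment(s).
Step 3: advance 6 -> fork_pos = 6 + 6 = 12. Reached multiple(s) of 5: 10 -> fragment 2 completed (2 total).
Step 4: advance 2 -> fork_pos = 12 + 2 = 14. Next multiple of 5 is 15 (not reached); still 2 fragment(s).
Final fork_pos = 14, so 2 fragment(s) are complete. Build each: template segment -> complement -> reverse.
Fragment 1: template[0:5] = GACCA -> complement CTGGT -> reversed TGGTC
Fragment 2: template[5:10] = ACGCA -> complement TGCGT -> reversed TGCGT

Answer: TGGTC,TGCGT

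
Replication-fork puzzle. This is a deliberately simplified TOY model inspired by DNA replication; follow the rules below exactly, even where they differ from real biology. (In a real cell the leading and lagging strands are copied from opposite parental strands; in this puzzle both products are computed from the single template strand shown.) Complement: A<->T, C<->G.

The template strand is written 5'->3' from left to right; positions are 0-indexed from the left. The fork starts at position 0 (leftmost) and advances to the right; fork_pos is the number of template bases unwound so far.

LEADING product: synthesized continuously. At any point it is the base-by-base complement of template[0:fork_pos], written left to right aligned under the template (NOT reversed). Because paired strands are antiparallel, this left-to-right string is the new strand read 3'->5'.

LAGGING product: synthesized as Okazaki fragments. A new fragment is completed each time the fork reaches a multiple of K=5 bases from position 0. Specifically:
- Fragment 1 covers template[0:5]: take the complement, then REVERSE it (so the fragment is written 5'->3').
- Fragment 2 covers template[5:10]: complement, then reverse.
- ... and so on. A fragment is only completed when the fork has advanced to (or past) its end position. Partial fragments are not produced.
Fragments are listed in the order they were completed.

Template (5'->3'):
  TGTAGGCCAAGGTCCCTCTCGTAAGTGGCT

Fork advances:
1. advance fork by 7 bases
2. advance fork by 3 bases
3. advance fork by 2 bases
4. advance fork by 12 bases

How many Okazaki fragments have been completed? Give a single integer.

Answer: 4

Derivation:
Step 1: advance 7 -> fork_pos = 0 + 7 = 7. Reached multiple(s) of 5: 5 -> fragment 1 completed (1 total).
Step 2: advance 3 -> fork_pos = 7 + 3 = 10. Reached multiple(s) of 5: 10 -> fragment 2 completed (2 total).
Step 3: advance 2 -> fork_pos = 10 + 2 = 12. Next multiple of 5 is 15 (not reached); still 2 fragment(s).
Step 4: advance 12 -> fork_pos = 12 + 12 = 24. Reached multiple(s) of 5: 15, 20 -> fragments 3-4 completed (4 total).
Check: final fork_pos = 24; the multiples of 5 that are <= 24 are 5..20 -> 24 // 5 = 4 completed fragment(s).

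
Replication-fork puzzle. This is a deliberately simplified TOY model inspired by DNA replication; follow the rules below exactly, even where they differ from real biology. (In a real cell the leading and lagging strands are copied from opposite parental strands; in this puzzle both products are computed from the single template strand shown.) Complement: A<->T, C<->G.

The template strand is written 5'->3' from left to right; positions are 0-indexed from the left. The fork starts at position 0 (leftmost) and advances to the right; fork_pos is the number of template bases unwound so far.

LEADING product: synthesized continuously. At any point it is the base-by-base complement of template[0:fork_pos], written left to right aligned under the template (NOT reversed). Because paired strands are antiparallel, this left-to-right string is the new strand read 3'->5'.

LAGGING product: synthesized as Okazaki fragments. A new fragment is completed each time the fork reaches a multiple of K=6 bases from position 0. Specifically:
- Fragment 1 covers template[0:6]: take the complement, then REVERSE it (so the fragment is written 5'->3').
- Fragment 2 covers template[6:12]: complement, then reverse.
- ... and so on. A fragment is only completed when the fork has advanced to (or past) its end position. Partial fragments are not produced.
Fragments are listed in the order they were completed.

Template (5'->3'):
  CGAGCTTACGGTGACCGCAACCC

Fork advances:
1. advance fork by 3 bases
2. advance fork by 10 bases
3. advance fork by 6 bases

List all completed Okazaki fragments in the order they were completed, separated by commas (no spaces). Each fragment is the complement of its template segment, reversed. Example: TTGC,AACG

Answer: AGCTCG,ACCGTA,GCGGTC

Derivation:
Step 1: advance 3 -> fork_pos = 0 + 3 = 3. Next multiple of 6 is 6 (not reached); still 0 fragment(s).
Step 2: advance 10 -> fork_pos = 3 + 10 = 13. Reached multiple(s) of 6: 6, 12 -> fragments 1-2 completed (2 total).
Step 3: advance 6 -> fork_pos = 13 + 6 = 19. Reached multiple(s) of 6: 18 -> fragment 3 completed (3 total).
Final fork_pos = 19, so 3 fragment(s) are complete. Build each: template segment -> complement -> reverse.
Fragment 1: template[0:6] = CGAGCT -> complement GCTCGA -> reversed AGCTCG
Fragment 2: template[6:12] = TACGGT -> complement ATGCCA -> reversed ACCGTA
Fragment 3: template[12:18] = GACCGC -> complement CTGGCG -> reversed GCGGTC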